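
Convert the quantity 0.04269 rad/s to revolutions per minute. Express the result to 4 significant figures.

0.4077 revolutions per minute

1 radian per second = 9.54930 rpm.
Then 0.04269 × 9.54930 ≈ 0.4077 rpm.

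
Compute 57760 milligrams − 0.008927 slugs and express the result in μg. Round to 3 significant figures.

57760 mg = 5.77600e+7 μg and 0.008927 slug = 1.30280e+8 μg.
5.77600e+7 − 1.30280e+8 ≈ -7.25e+7 μg.

-7.25e+7 μg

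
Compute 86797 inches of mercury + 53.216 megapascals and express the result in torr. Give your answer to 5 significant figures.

2.6038e+6 torr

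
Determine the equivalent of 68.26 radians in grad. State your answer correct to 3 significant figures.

4350 gradians

1 rad = 63.6620 grad.
Thus 68.26 × 63.6620 ≈ 4350 grad.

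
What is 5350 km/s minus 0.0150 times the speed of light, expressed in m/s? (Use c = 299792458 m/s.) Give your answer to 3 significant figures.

5350 km/s = 5.35000 × 10^6 m/s and 0.0150 c = 4.49689 × 10^6 m/s.
5.35000 × 10^6 − 4.49689 × 10^6 ≈ 853000 m/s.

853000 meters per second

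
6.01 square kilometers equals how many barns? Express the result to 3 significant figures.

1 km² = 1.00000e+34 barn.
So 6.01 × 1.00000e+34 ≈ 6.01e+34 barn.

6.01e+34 barn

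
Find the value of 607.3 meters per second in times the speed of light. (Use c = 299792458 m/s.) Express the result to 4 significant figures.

1 m/s = 3.33564 × 10^-9 times the speed of light.
607.3 × 3.33564 × 10^-9 ≈ 2.026 × 10^-6 c.

2.026 × 10^-6 c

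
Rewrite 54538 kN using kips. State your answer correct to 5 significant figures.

12261 kip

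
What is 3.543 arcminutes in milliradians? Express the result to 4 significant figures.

1.031 milliradians

1 arcminute = 0.290888 milliradians.
Then 3.543 × 0.290888 ≈ 1.031 mrad.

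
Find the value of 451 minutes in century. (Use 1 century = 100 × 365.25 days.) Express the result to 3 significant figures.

1 minute = 1.90129e-8 century.
So 451 × 1.90129e-8 ≈ 8.57e-6 century.

8.57e-6 century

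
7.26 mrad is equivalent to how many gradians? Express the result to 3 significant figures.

0.462 grad

1 mrad = 0.0636620 gradians.
Then 7.26 × 0.0636620 ≈ 0.462 grad.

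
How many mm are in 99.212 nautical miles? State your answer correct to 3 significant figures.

1.84e+8 millimeters

1 nmi = 1.85200e+6 mm.
99.212 × 1.85200e+6 ≈ 1.84e+8 mm.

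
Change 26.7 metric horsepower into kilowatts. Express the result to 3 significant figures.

1 PS = 0.735499 kW.
Thus 26.7 × 0.735499 ≈ 19.6 kW.

19.6 kW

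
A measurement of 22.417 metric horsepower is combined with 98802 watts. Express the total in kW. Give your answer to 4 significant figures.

22.417 PS = 16.4877 kW and 98802 W = 98.8020 kW.
16.4877 + 98.8020 ≈ 115.3 kW.

115.3 kilowatts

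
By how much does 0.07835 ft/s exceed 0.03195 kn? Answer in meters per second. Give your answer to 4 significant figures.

0.007445 m/s

0.07835 ft/s = 0.0238811 m/s and 0.03195 kn = 0.0164365 m/s.
0.0238811 − 0.0164365 ≈ 0.007445 m/s.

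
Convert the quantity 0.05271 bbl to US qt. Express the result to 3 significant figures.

1 bbl = 168.000 US qt.
Then 0.05271 × 168.000 ≈ 8.86 US qt.

8.86 US quarts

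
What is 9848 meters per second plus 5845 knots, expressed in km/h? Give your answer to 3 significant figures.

46300 km/h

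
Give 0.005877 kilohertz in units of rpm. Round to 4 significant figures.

352.6 rpm

1 kHz = 60000.0 rpm.
Then 0.005877 × 60000.0 ≈ 352.6 rpm.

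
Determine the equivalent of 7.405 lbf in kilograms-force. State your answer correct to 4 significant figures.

1 pound-force = 0.453592 kgf.
Then 7.405 × 0.453592 ≈ 3.359 kgf.

3.359 kgf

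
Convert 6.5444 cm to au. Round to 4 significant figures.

4.375 × 10^-13 au

1 cm = 6.68459 × 10^-14 astronomical units.
So 6.5444 × 6.68459 × 10^-14 ≈ 4.375 × 10^-13 au.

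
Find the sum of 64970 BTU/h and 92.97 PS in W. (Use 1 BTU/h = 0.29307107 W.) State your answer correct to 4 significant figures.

64970 BTU/h = 19040.8 W and 92.97 PS = 68379.3 W.
19040.8 + 68379.3 ≈ 87420 W.

87420 W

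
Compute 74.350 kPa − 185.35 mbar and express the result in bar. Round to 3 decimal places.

0.558 bar

74.350 kPa = 0.743500 bar and 185.35 mbar = 0.185350 bar.
0.743500 − 0.185350 ≈ 0.558 bar.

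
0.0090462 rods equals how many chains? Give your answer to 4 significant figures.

1 rod = 0.250000 chains.
Then 0.0090462 × 0.250000 ≈ 0.002262 chain.

0.002262 chains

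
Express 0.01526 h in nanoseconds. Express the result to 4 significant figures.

5.494 × 10^10 ns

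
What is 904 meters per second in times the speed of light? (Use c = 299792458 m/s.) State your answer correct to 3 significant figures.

3.02e-6 times the speed of light

1 meter per second = 3.33564e-9 times the speed of light.
904 × 3.33564e-9 ≈ 3.02e-6 c.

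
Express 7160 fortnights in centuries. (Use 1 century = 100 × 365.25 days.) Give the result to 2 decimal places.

1 fortnight = 0.000383299 century.
Then 7160 × 0.000383299 ≈ 2.74 century.

2.74 century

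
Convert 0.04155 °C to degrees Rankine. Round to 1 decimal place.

°R = (°C + 273.15) × 9/5.
Applying the formula gives 491.7 °R.

491.7 °R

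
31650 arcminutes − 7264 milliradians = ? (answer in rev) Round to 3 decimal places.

31650 arcmin = 1.46528 rev and 7264 mrad = 1.15610 rev.
1.46528 − 1.15610 ≈ 0.309 rev.

0.309 rev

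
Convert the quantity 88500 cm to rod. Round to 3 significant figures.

1 cm = 0.00198839 rod.
Thus 88500 × 0.00198839 ≈ 176 rod.

176 rods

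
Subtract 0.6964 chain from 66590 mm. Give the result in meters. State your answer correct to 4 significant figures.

66590 mm = 66.5900 m and 0.6964 chain = 14.0093 m.
66.5900 − 14.0093 ≈ 52.58 m.

52.58 m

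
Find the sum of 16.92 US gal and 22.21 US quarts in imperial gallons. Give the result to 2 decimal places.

16.92 US gal = 14.0888 imp gal and 22.21 US qt = 4.62342 imp gal.
14.0888 + 4.62342 ≈ 18.71 imp gal.

18.71 imp gal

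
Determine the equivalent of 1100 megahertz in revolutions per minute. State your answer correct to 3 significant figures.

1 MHz = 6.00000 × 10^7 revolutions per minute.
Then 1100 × 6.00000 × 10^7 ≈ 6.60 × 10^10 rpm.

6.60 × 10^10 rpm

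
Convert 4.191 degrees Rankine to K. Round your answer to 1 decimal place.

°R = K × 9/5.
Applying the formula gives 2.3 K.

2.3 K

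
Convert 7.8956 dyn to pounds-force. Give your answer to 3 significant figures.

1 dyn = 2.24809 × 10^-6 pounds-force.
So 7.8956 × 2.24809 × 10^-6 ≈ 1.78 × 10^-5 lbf.

1.78 × 10^-5 pounds-force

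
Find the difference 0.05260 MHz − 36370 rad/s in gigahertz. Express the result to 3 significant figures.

4.68 × 10^-5 gigahertz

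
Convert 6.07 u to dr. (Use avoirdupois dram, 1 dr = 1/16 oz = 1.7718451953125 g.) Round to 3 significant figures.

5.69 × 10^-24 dr

1 atomic mass unit = 9.37181 × 10^-25 drams.
Then 6.07 × 9.37181 × 10^-25 ≈ 5.69 × 10^-24 dr.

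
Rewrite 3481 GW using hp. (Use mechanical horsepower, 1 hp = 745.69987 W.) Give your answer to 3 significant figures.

4.67 × 10^9 hp

1 gigawatt = 1.34102 × 10^6 hp.
Thus 3481 × 1.34102 × 10^6 ≈ 4.67 × 10^9 hp.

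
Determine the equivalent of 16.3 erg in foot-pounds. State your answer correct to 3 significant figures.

1.20 × 10^-6 foot-pounds

1 erg = 7.37562 × 10^-8 foot-pounds.
16.3 × 7.37562 × 10^-8 ≈ 1.20 × 10^-6 ft·lbf.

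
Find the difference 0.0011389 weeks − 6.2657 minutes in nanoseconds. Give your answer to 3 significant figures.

3.13e+11 nanoseconds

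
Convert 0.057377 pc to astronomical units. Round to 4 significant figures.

1 pc = 206265 astronomical units.
Thus 0.057377 × 206265 ≈ 11830 au.

11830 au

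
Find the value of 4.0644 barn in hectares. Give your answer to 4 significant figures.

4.064e-32 hectares

1 barn = 1.00000e-32 ha.
Then 4.0644 × 1.00000e-32 ≈ 4.064e-32 ha.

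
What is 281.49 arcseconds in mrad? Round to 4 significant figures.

1.365 mrad

1 arcsec = 0.00484814 milliradians.
Then 281.49 × 0.00484814 ≈ 1.365 mrad.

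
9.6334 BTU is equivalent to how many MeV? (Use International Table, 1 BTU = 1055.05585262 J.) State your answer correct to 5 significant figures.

6.3437e+16 MeV

1 British thermal unit = 6.58514e+15 megaelectronvolts.
Then 9.6334 × 6.58514e+15 ≈ 6.3437e+16 MeV.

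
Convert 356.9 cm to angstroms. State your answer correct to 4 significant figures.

3.569e+10 angstroms

1 cm = 1.00000e+8 Å.
Thus 356.9 × 1.00000e+8 ≈ 3.569e+10 Å.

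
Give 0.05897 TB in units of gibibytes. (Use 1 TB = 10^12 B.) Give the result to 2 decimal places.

54.92 GiB

1 TB = 931.323 gibibytes.
So 0.05897 × 931.323 ≈ 54.92 GiB.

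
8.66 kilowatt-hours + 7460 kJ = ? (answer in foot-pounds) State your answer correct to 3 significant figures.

2.85 × 10^7 ft·lbf

8.66 kWh = 2.29942 × 10^7 ft·lbf and 7460 kJ = 5.50221 × 10^6 ft·lbf.
2.29942 × 10^7 + 5.50221 × 10^6 ≈ 2.85 × 10^7 ft·lbf.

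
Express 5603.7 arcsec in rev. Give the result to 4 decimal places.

0.0043 rev

1 arcsecond = 7.71605 × 10^-7 revolutions.
So 5603.7 × 7.71605 × 10^-7 ≈ 0.0043 rev.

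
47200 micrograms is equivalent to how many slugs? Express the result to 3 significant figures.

1 microgram = 6.85218e-11 slug.
Then 47200 × 6.85218e-11 ≈ 3.23e-6 slug.

3.23e-6 slugs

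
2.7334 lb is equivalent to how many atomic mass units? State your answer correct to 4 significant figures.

7.467e+26 atomic mass units

1 lb = 2.73160e+26 u.
Then 2.7334 × 2.73160e+26 ≈ 7.467e+26 u.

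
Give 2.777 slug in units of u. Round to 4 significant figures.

2.441e+28 u

1 slug = 8.78865e+27 atomic mass units.
So 2.777 × 8.78865e+27 ≈ 2.441e+28 u.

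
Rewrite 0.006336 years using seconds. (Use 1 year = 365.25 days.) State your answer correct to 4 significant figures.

199900 s

1 yr = 3.15576e+7 seconds.
So 0.006336 × 3.15576e+7 ≈ 199900 s.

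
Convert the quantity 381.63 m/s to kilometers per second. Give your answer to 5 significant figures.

0.38163 km/s

1 m/s = 0.00100000 km/s.
Then 381.63 × 0.00100000 ≈ 0.38163 km/s.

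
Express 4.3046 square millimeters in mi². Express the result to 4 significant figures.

1 mm² = 3.86102 × 10^-13 mi².
So 4.3046 × 3.86102 × 10^-13 ≈ 1.662 × 10^-12 mi².

1.662 × 10^-12 mi²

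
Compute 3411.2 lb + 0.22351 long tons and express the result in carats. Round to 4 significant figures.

3411.2 lb = 7.73647e+6 ct and 0.22351 long ton = 1.13548e+6 ct.
7.73647e+6 + 1.13548e+6 ≈ 8.872e+6 ct.

8.872e+6 ct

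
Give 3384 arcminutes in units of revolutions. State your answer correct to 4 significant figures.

0.1567 revolutions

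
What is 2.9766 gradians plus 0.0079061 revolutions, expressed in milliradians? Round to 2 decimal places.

96.43 mrad

2.9766 grad = 46.7563 mrad and 0.0079061 rev = 49.6755 mrad.
46.7563 + 49.6755 ≈ 96.43 mrad.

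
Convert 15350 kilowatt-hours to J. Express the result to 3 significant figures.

5.53 × 10^10 joules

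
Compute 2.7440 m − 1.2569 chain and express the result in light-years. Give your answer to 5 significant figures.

2.7440 m = 2.90041 × 10^-16 ly and 1.2569 chain = 2.67261 × 10^-15 ly.
2.90041 × 10^-16 − 2.67261 × 10^-15 ≈ -2.3826 × 10^-15 ly.

-2.3826 × 10^-15 ly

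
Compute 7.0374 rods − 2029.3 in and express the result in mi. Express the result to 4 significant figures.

7.0374 rod = 0.0219919 mi and 2029.3 in = 0.0320281 mi.
0.0219919 − 0.0320281 ≈ -0.01004 mi.

-0.01004 mi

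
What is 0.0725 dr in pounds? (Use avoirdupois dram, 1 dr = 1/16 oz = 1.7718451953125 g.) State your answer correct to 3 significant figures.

0.000283 pounds

1 dram = 0.00390625 lb.
Thus 0.0725 × 0.00390625 ≈ 0.000283 lb.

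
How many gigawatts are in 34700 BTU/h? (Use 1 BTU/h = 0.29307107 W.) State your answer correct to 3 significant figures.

1.02e-5 GW

1 BTU per hour = 2.93071e-10 gigawatts.
Then 34700 × 2.93071e-10 ≈ 1.02e-5 GW.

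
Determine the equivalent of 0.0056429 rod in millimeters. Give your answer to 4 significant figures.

28.38 mm

1 rod = 5029.20 mm.
0.0056429 × 5029.20 ≈ 28.38 mm.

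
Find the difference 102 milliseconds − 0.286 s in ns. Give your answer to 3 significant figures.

-1.84 × 10^8 nanoseconds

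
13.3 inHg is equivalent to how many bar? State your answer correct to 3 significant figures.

1 inHg = 0.0338639 bar.
So 13.3 × 0.0338639 ≈ 0.450 bar.

0.450 bar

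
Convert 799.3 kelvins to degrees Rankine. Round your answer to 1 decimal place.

1438.7 degrees Rankine

°R = K × 9/5.
Applying the formula gives 1438.7 °R.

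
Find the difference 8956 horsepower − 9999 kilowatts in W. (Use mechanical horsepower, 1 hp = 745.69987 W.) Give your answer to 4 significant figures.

8956 hp = 6.67849 × 10^6 W and 9999 kW = 9.99900 × 10^6 W.
6.67849 × 10^6 − 9.99900 × 10^6 ≈ -3.321 × 10^6 W.

-3.321 × 10^6 W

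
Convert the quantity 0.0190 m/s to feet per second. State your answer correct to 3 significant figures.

1 m/s = 3.28084 feet per second.
0.0190 × 3.28084 ≈ 0.0623 ft/s.

0.0623 feet per second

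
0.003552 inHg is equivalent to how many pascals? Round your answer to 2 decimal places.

1 inch of mercury = 3386.39 Pa.
0.003552 × 3386.39 ≈ 12.03 Pa.

12.03 Pa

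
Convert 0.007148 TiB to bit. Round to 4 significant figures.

6.287e+10 bit

1 tebibyte = 8.79609e+12 bit.
Then 0.007148 × 8.79609e+12 ≈ 6.287e+10 bit.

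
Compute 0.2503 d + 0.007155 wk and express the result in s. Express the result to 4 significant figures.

25950 s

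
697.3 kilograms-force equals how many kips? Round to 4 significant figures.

1.537 kip

1 kilogram-force = 0.00220462 kip.
697.3 × 0.00220462 ≈ 1.537 kip.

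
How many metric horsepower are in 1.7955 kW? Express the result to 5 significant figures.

2.4412 PS

1 kW = 1.35962 metric horsepower.
Thus 1.7955 × 1.35962 ≈ 2.4412 PS.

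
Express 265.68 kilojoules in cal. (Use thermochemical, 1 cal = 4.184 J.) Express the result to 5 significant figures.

1 kJ = 239.006 cal.
265.68 × 239.006 ≈ 63499 cal.

63499 cal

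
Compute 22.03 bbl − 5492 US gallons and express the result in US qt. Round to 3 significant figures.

-18300 US qt

22.03 bbl = 3701.04 US qt and 5492 US gal = 21968.0 US qt.
3701.04 − 21968.0 ≈ -18300 US qt.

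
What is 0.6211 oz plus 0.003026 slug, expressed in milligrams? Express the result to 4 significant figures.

0.6211 oz = 17607.9 mg and 0.003026 slug = 44161.2 mg.
17607.9 + 44161.2 ≈ 61770 mg.

61770 milligrams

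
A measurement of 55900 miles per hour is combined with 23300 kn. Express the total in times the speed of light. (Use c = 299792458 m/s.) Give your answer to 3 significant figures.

0.000123 c

55900 mph = 8.33561e-5 c and 23300 kn = 3.99828e-5 c.
8.33561e-5 + 3.99828e-5 ≈ 0.000123 c.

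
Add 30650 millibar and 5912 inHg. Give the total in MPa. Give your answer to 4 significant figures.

23.09 MPa

30650 mbar = 3.06500 MPa and 5912 inHg = 20.0203 MPa.
3.06500 + 20.0203 ≈ 23.09 MPa.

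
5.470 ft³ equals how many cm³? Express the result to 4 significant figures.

154900 cm³

1 cubic foot = 28316.8 cm³.
So 5.470 × 28316.8 ≈ 154900 cm³.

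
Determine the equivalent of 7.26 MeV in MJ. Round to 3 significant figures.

1.16e-18 megajoules

1 MeV = 1.60218e-19 MJ.
7.26 × 1.60218e-19 ≈ 1.16e-18 MJ.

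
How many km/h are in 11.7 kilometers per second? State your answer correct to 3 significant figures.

42100 km/h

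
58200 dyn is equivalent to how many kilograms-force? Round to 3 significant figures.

1 dyne = 1.01972 × 10^-6 kilograms-force.
So 58200 × 1.01972 × 10^-6 ≈ 0.0593 kgf.

0.0593 kilograms-force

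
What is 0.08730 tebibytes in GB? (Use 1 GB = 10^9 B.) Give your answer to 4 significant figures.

1 TiB = 1099.51 GB.
Then 0.08730 × 1099.51 ≈ 95.99 GB.

95.99 GB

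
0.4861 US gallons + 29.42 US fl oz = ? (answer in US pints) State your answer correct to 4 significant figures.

5.728 US pt

0.4861 US gal = 3.88880 US pt and 29.42 US fl oz = 1.83875 US pt.
3.88880 + 1.83875 ≈ 5.728 US pt.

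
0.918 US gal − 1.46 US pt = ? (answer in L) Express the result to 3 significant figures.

2.78 L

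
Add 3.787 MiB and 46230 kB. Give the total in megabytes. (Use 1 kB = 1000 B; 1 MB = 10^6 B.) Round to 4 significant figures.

50.20 MB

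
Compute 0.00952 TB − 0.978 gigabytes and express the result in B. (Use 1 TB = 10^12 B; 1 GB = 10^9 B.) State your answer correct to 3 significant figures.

8.54e+9 bytes

0.00952 TB = 9.52000e+9 B and 0.978 GB = 9.78000e+8 B.
9.52000e+9 − 9.78000e+8 ≈ 8.54e+9 B.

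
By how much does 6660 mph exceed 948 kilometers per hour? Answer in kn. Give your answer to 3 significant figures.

6660 mph = 5787.38 kn and 948 km/h = 511.879 kn.
5787.38 − 511.879 ≈ 5280 kn.

5280 kn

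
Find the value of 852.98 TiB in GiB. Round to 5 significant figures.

1 TiB = 1024.00 gibibytes.
So 852.98 × 1024.00 ≈ 873450 GiB.

873450 GiB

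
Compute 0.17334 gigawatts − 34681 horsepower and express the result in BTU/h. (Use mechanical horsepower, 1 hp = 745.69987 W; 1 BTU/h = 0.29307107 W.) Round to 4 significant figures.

0.17334 GW = 5.91461 × 10^8 BTU/h and 34681 hp = 8.82435 × 10^7 BTU/h.
5.91461 × 10^8 − 8.82435 × 10^7 ≈ 5.032 × 10^8 BTU/h.

5.032 × 10^8 BTU/h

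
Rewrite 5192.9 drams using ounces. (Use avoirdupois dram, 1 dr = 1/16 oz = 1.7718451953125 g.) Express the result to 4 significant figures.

1 dr = 0.0625000 oz.
Thus 5192.9 × 0.0625000 ≈ 324.6 oz.

324.6 oz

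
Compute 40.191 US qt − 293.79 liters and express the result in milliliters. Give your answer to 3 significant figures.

-256000 mL

40.191 US qt = 38034.9 mL and 293.79 L = 293790 mL.
38034.9 − 293790 ≈ -256000 mL.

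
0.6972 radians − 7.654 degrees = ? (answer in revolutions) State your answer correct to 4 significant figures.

0.6972 rad = 0.110963 rev and 7.654 ° = 0.0212611 rev.
0.110963 − 0.0212611 ≈ 0.08970 rev.

0.08970 rev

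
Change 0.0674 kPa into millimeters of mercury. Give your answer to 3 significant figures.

0.506 millimeters of mercury

1 kPa = 7.50062 mmHg.
Then 0.0674 × 7.50062 ≈ 0.506 mmHg.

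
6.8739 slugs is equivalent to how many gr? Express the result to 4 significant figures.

1 slug = 225218 grains.
6.8739 × 225218 ≈ 1.548 × 10^6 gr.

1.548 × 10^6 grains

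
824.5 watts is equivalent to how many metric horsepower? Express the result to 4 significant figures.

1.121 metric horsepower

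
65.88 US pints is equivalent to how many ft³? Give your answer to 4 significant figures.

1 US pint = 0.0167101 ft³.
Then 65.88 × 0.0167101 ≈ 1.101 ft³.

1.101 ft³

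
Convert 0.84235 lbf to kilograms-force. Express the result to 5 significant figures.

1 pound-force = 0.453592 kgf.
Then 0.84235 × 0.453592 ≈ 0.38208 kgf.

0.38208 kilograms-force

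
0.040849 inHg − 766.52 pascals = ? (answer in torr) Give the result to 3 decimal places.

0.040849 inHg = 1.03756 torr and 766.52 Pa = 5.74937 torr.
1.03756 − 5.74937 ≈ -4.712 torr.

-4.712 torr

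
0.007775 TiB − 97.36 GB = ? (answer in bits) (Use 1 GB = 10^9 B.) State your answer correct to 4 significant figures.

-7.105 × 10^11 bit

0.007775 TiB = 6.83896 × 10^10 bit and 97.36 GB = 7.78880 × 10^11 bit.
6.83896 × 10^10 − 7.78880 × 10^11 ≈ -7.105 × 10^11 bit.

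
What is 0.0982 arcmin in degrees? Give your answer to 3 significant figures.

1 arcminute = 0.0166667 °.
0.0982 × 0.0166667 ≈ 0.00164 °.

0.00164 degrees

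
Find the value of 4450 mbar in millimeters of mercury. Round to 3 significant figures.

1 millibar = 0.750062 millimeters of mercury.
Then 4450 × 0.750062 ≈ 3340 mmHg.

3340 millimeters of mercury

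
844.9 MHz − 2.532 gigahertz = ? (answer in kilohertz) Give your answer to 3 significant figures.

-1.69e+6 kHz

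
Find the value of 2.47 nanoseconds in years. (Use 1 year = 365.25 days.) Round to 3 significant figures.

7.83 × 10^-17 years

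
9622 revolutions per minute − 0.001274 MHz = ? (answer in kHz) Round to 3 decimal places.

-1.114 kilohertz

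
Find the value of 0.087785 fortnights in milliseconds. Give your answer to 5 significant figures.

1.0618 × 10^8 ms

1 fortnight = 1.20960 × 10^9 ms.
So 0.087785 × 1.20960 × 10^9 ≈ 1.0618 × 10^8 ms.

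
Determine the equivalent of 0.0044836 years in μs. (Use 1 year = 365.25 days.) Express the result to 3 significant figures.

1 year = 3.15576e+13 μs.
0.0044836 × 3.15576e+13 ≈ 1.41e+11 μs.

1.41e+11 μs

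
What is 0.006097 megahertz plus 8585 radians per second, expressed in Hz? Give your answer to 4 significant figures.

0.006097 MHz = 6097.00 Hz and 8585 rad/s = 1366.35 Hz.
6097.00 + 1366.35 ≈ 7463 Hz.

7463 Hz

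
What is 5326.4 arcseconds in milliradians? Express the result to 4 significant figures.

1 arcsec = 0.00484814 mrad.
So 5326.4 × 0.00484814 ≈ 25.82 mrad.

25.82 milliradians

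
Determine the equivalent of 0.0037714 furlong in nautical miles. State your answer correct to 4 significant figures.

1 furlong = 0.108622 nmi.
So 0.0037714 × 0.108622 ≈ 0.0004097 nmi.

0.0004097 nmi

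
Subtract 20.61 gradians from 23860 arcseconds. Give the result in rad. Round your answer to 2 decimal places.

-0.21 rad

23860 arcsec = 0.115677 rad and 20.61 grad = 0.323741 rad.
0.115677 − 0.323741 ≈ -0.21 rad.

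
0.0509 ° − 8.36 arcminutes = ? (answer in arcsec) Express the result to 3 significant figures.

0.0509 ° = 183.240 arcsec and 8.36 arcmin = 501.600 arcsec.
183.240 − 501.600 ≈ -318 arcsec.

-318 arcseconds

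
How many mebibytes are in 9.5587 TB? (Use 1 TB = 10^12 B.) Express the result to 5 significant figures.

1 TB = 953674 MiB.
9.5587 × 953674 ≈ 9.1159 × 10^6 MiB.

9.1159 × 10^6 MiB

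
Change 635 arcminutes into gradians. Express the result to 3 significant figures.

1 arcminute = 0.0185185 grad.
So 635 × 0.0185185 ≈ 11.8 grad.

11.8 gradians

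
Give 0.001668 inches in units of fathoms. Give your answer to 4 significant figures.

1 inch = 0.0138889 fathom.
0.001668 × 0.0138889 ≈ 2.317e-5 fathom.

2.317e-5 fathom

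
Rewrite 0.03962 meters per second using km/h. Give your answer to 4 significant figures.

0.1426 kilometers per hour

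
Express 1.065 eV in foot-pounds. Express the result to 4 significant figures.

1 eV = 1.18170e-19 ft·lbf.
Thus 1.065 × 1.18170e-19 ≈ 1.259e-19 ft·lbf.

1.259e-19 foot-pounds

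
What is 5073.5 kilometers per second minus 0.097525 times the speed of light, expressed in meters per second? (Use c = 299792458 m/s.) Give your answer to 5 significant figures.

5073.5 km/s = 5.07350 × 10^6 m/s and 0.097525 c = 2.92373 × 10^7 m/s.
5.07350 × 10^6 − 2.92373 × 10^7 ≈ -2.4164 × 10^7 m/s.

-2.4164 × 10^7 m/s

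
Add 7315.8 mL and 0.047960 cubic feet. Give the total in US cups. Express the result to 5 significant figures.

7315.8 mL = 30.9221 US cup and 0.047960 ft³ = 5.74025 US cup.
30.9221 + 5.74025 ≈ 36.662 US cup.

36.662 US cup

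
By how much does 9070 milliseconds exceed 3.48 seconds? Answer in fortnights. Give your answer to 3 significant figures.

4.62 × 10^-6 fortnight

9070 ms = 7.49835 × 10^-6 fortnight and 3.48 s = 2.87698 × 10^-6 fortnight.
7.49835 × 10^-6 − 2.87698 × 10^-6 ≈ 4.62 × 10^-6 fortnight.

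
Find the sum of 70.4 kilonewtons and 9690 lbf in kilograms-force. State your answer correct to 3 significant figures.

70.4 kN = 7178.80 kgf and 9690 lbf = 4395.31 kgf.
7178.80 + 4395.31 ≈ 11600 kgf.

11600 kgf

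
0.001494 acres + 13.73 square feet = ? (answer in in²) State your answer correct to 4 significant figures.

11350 in²

0.001494 acre = 9371.32 in² and 13.73 ft² = 1977.12 in².
9371.32 + 1977.12 ≈ 11350 in².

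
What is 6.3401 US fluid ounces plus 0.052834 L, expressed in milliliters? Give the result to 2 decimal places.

240.33 milliliters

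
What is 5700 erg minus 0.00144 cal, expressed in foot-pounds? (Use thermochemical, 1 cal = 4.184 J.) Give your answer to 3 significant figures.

5700 erg = 0.000420410 ft·lbf and 0.00144 cal = 0.00444378 ft·lbf.
0.000420410 − 0.00444378 ≈ -0.00402 ft·lbf.

-0.00402 foot-pounds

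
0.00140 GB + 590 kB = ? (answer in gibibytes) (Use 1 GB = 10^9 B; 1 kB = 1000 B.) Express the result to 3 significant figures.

0.00185 GiB

0.00140 GB = 0.00130385 GiB and 590 kB = 0.000549480 GiB.
0.00130385 + 0.000549480 ≈ 0.00185 GiB.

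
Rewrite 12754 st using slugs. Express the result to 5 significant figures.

1 st = 0.435133 slug.
So 12754 × 0.435133 ≈ 5549.7 slug.

5549.7 slugs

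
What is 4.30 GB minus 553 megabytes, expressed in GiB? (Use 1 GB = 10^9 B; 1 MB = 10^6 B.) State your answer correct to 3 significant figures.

3.49 GiB

4.30 GB = 4.00469 GiB and 553 MB = 0.515021 GiB.
4.00469 − 0.515021 ≈ 3.49 GiB.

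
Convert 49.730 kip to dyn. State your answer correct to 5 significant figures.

2.2121 × 10^10 dynes

1 kip = 4.44822 × 10^8 dynes.
Then 49.730 × 4.44822 × 10^8 ≈ 2.2121 × 10^10 dyn.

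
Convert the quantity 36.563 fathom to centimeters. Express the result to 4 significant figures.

6687 cm

1 fathom = 182.880 cm.
36.563 × 182.880 ≈ 6687 cm.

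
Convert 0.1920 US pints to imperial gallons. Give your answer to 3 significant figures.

1 US pint = 0.104084 imperial gallons.
Then 0.1920 × 0.104084 ≈ 0.0200 imp gal.

0.0200 imp gal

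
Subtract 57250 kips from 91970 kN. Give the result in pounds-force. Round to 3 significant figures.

-3.66 × 10^7 lbf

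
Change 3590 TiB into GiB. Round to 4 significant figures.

1 tebibyte = 1024.00 gibibytes.
3590 × 1024.00 ≈ 3.676 × 10^6 GiB.

3.676 × 10^6 gibibytes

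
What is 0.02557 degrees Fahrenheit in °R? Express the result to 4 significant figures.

°R = °F + 459.67.
Applying the formula gives 459.7 °R.

459.7 degrees Rankine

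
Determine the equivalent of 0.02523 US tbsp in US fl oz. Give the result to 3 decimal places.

0.013 US fl oz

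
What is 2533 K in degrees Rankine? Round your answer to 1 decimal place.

°R = K × 9/5.
Applying the formula gives 4559.4 °R.

4559.4 degrees Rankine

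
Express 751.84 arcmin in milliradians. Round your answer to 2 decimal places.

1 arcminute = 0.290888 milliradians.
751.84 × 0.290888 ≈ 218.70 mrad.

218.70 mrad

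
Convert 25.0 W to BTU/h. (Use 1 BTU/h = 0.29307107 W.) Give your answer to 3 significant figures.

85.3 BTU per hour

1 watt = 3.41214 BTU/h.
So 25.0 × 3.41214 ≈ 85.3 BTU/h.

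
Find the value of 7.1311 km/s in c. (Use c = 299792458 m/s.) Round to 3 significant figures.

2.38e-5 c

1 km/s = 3.33564e-6 times the speed of light.
So 7.1311 × 3.33564e-6 ≈ 2.38e-5 c.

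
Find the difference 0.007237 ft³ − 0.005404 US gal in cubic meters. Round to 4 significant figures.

0.0001845 m³

0.007237 ft³ = 0.000204929 m³ and 0.005404 US gal = 2.04564 × 10^-5 m³.
0.000204929 − 2.04564 × 10^-5 ≈ 0.0001845 m³.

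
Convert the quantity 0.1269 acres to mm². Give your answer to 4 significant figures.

5.135e+8 square millimeters

1 acre = 4.04686e+9 mm².
Thus 0.1269 × 4.04686e+9 ≈ 5.135e+8 mm².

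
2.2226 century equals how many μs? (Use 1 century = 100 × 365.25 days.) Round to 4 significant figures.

1 century = 3.15576e+15 μs.
So 2.2226 × 3.15576e+15 ≈ 7.014e+15 μs.

7.014e+15 microseconds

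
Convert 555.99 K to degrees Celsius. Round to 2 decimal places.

282.84 °C

K = °C + 273.15.
Applying the formula gives 282.84 °C.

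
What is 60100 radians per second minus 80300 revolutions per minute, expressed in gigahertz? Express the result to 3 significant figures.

60100 rad/s = 9.56521e-6 GHz and 80300 rpm = 1.33833e-6 GHz.
9.56521e-6 − 1.33833e-6 ≈ 8.23e-6 GHz.

8.23e-6 gigahertz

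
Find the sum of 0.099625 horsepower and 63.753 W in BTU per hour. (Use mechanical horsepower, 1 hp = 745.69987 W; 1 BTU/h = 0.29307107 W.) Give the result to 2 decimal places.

471.02 BTU/h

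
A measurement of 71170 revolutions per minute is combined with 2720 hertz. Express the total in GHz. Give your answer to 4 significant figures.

3.906 × 10^-6 GHz

71170 rpm = 1.18617 × 10^-6 GHz and 2720 Hz = 2.72000 × 10^-6 GHz.
1.18617 × 10^-6 + 2.72000 × 10^-6 ≈ 3.906 × 10^-6 GHz.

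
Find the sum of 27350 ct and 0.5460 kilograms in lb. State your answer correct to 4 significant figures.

13.26 pounds

27350 ct = 12.0593 lb and 0.5460 kg = 1.20372 lb.
12.0593 + 1.20372 ≈ 13.26 lb.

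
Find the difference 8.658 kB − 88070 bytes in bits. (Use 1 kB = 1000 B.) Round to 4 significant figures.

-635300 bit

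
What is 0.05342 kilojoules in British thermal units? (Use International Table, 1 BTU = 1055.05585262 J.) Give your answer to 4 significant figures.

0.05063 British thermal units

1 kilojoule = 0.947817 BTU.
So 0.05342 × 0.947817 ≈ 0.05063 BTU.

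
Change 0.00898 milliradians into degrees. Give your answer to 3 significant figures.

0.000515 degrees

1 mrad = 0.0572958 °.
So 0.00898 × 0.0572958 ≈ 0.000515 °.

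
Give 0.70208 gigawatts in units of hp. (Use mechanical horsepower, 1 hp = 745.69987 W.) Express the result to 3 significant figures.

942000 hp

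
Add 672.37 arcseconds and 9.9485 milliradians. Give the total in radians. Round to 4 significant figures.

672.37 arcsec = 0.00325974 rad and 9.9485 mrad = 0.00994850 rad.
0.00325974 + 0.00994850 ≈ 0.01321 rad.

0.01321 rad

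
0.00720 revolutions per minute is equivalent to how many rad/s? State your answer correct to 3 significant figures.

1 revolution per minute = 0.104720 rad/s.
Thus 0.00720 × 0.104720 ≈ 0.000754 rad/s.

0.000754 radians per second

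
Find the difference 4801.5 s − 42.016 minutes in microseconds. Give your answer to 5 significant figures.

4801.5 s = 4.80150e+9 μs and 42.016 min = 2.52096e+9 μs.
4.80150e+9 − 2.52096e+9 ≈ 2.2805e+9 μs.

2.2805e+9 microseconds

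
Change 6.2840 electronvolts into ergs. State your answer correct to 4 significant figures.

1.007e-11 erg

1 eV = 1.60218e-12 erg.
Thus 6.2840 × 1.60218e-12 ≈ 1.007e-11 erg.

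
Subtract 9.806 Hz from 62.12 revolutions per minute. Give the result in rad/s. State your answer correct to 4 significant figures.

-55.11 radians per second

62.12 rpm = 6.50519 rad/s and 9.806 Hz = 61.6129 rad/s.
6.50519 − 61.6129 ≈ -55.11 rad/s.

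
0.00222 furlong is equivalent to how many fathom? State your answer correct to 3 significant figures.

1 furlong = 110.000 fathoms.
0.00222 × 110.000 ≈ 0.244 fathom.

0.244 fathom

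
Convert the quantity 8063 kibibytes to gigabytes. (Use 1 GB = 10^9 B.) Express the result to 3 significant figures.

1 KiB = 1.02400 × 10^-6 GB.
Thus 8063 × 1.02400 × 10^-6 ≈ 0.00826 GB.

0.00826 gigabytes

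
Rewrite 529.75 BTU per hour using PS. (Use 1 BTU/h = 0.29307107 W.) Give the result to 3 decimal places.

1 BTU/h = 0.000398466 metric horsepower.
So 529.75 × 0.000398466 ≈ 0.211 PS.

0.211 PS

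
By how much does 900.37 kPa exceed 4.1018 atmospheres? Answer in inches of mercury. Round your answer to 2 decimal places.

143.15 inHg

900.37 kPa = 265.879 inHg and 4.1018 atm = 122.731 inHg.
265.879 − 122.731 ≈ 143.15 inHg.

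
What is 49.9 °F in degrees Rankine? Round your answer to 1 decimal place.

509.6 °R

°R = °F + 459.67.
Applying the formula gives 509.6 °R.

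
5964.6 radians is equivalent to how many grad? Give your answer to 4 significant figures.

1 radian = 63.6620 grad.
So 5964.6 × 63.6620 ≈ 379700 grad.

379700 gradians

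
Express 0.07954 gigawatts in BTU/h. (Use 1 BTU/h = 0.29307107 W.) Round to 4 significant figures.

2.714 × 10^8 BTU/h

1 GW = 3.41214 × 10^9 BTU per hour.
Then 0.07954 × 3.41214 × 10^9 ≈ 2.714 × 10^8 BTU/h.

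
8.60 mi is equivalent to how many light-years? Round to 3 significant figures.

1 mile = 1.70108 × 10^-13 ly.
8.60 × 1.70108 × 10^-13 ≈ 1.46 × 10^-12 ly.

1.46 × 10^-12 ly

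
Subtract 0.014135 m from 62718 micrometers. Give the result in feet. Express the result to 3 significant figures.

0.159 feet

62718 μm = 0.205768 ft and 0.014135 m = 0.0463747 ft.
0.205768 − 0.0463747 ≈ 0.159 ft.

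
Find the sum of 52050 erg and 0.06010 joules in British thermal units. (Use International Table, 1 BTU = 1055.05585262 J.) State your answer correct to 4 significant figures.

6.190e-5 BTU

52050 erg = 4.93339e-6 BTU and 0.06010 J = 5.69638e-5 BTU.
4.93339e-6 + 5.69638e-5 ≈ 6.190e-5 BTU.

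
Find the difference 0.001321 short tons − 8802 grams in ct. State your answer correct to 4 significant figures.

-38020 carats

0.001321 short ton = 5991.96 ct and 8802 g = 44010.0 ct.
5991.96 − 44010.0 ≈ -38020 ct.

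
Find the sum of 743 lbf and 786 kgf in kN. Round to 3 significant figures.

11.0 kN

743 lbf = 3.30503 kN and 786 kgf = 7.70803 kN.
3.30503 + 7.70803 ≈ 11.0 kN.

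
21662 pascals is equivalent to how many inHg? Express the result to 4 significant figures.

6.397 inHg

1 pascal = 0.000295300 inches of mercury.
Then 21662 × 0.000295300 ≈ 6.397 inHg.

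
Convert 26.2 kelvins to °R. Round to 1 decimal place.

47.2 °R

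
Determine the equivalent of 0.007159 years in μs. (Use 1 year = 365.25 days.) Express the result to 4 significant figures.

2.259e+11 μs

1 yr = 3.15576e+13 μs.
Then 0.007159 × 3.15576e+13 ≈ 2.259e+11 μs.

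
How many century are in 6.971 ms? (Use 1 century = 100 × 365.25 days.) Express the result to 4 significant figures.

2.209 × 10^-12 century

1 millisecond = 3.16881 × 10^-13 century.
So 6.971 × 3.16881 × 10^-13 ≈ 2.209 × 10^-12 century.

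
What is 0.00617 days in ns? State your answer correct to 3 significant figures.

1 d = 8.64000 × 10^13 ns.
0.00617 × 8.64000 × 10^13 ≈ 5.33 × 10^11 ns.

5.33 × 10^11 nanoseconds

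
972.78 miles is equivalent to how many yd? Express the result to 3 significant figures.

1 mi = 1760.00 yd.
Then 972.78 × 1760.00 ≈ 1.71e+6 yd.

1.71e+6 yd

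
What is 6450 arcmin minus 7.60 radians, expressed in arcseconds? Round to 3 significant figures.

-1.18e+6 arcsec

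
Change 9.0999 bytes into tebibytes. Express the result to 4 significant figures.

8.276 × 10^-12 tebibytes

1 byte = 9.09495 × 10^-13 tebibytes.
Then 9.0999 × 9.09495 × 10^-13 ≈ 8.276 × 10^-12 TiB.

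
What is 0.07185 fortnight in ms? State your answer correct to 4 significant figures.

1 fortnight = 1.20960e+9 milliseconds.
Then 0.07185 × 1.20960e+9 ≈ 8.691e+7 ms.

8.691e+7 ms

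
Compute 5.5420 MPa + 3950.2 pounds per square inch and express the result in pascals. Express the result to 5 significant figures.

5.5420 MPa = 5.54200e+6 Pa and 3950.2 psi = 2.72357e+7 Pa.
5.54200e+6 + 2.72357e+7 ≈ 3.2778e+7 Pa.

3.2778e+7 pascals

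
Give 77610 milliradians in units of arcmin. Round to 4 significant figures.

266800 arcminutes

1 mrad = 3.43775 arcminutes.
Then 77610 × 3.43775 ≈ 266800 arcmin.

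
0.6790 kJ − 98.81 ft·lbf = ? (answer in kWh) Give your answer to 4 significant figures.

0.0001514 kilowatt-hours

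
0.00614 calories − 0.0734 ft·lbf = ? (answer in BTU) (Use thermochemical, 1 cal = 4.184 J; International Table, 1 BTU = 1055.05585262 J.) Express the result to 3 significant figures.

-7.00 × 10^-5 BTU

0.00614 cal = 2.43492 × 10^-5 BTU and 0.0734 ft·lbf = 9.43240 × 10^-5 BTU.
2.43492 × 10^-5 − 9.43240 × 10^-5 ≈ -7.00 × 10^-5 BTU.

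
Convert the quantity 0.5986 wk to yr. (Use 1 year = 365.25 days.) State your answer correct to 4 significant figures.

0.01147 years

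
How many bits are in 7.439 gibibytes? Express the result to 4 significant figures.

6.390e+10 bits

1 gibibyte = 8.58993e+9 bit.
7.439 × 8.58993e+9 ≈ 6.390e+10 bit.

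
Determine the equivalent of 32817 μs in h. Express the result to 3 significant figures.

1 μs = 2.77778e-10 hours.
So 32817 × 2.77778e-10 ≈ 9.12e-6 h.

9.12e-6 hours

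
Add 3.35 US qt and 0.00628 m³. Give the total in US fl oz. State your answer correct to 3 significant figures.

3.35 US qt = 107.200 US fl oz and 0.00628 m³ = 212.352 US fl oz.
107.200 + 212.352 ≈ 320 US fl oz.

320 US fl oz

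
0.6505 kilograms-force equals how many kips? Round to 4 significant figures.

1 kilogram-force = 0.00220462 kip.
So 0.6505 × 0.00220462 ≈ 0.001434 kip.

0.001434 kip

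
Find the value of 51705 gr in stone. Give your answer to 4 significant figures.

1 gr = 1.02041e-5 st.
So 51705 × 1.02041e-5 ≈ 0.5276 st.

0.5276 st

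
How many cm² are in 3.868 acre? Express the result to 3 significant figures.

1.57 × 10^8 square centimeters

1 acre = 4.04686 × 10^7 square centimeters.
Thus 3.868 × 4.04686 × 10^7 ≈ 1.57 × 10^8 cm².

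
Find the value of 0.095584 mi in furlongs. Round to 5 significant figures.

0.76467 furlongs

1 mi = 8.00000 furlong.
So 0.095584 × 8.00000 ≈ 0.76467 furlong.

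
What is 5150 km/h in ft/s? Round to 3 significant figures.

1 km/h = 0.911344 feet per second.
So 5150 × 0.911344 ≈ 4690 ft/s.

4690 ft/s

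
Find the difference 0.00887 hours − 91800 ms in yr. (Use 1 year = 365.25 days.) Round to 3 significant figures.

-1.90 × 10^-6 years

0.00887 h = 1.01186 × 10^-6 yr and 91800 ms = 2.90897 × 10^-6 yr.
1.01186 × 10^-6 − 2.90897 × 10^-6 ≈ -1.90 × 10^-6 yr.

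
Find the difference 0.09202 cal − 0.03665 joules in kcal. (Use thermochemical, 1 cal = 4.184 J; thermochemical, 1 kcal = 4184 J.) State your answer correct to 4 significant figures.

8.326e-5 kilocalories

0.09202 cal = 9.20200e-5 kcal and 0.03665 J = 8.75956e-6 kcal.
9.20200e-5 − 8.75956e-6 ≈ 8.326e-5 kcal.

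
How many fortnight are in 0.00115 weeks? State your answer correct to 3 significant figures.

0.000575 fortnights

1 wk = 0.500000 fortnight.
0.00115 × 0.500000 ≈ 0.000575 fortnight.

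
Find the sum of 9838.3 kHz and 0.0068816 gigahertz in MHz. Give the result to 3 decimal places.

16.720 MHz

9838.3 kHz = 9.83830 MHz and 0.0068816 GHz = 6.88160 MHz.
9.83830 + 6.88160 ≈ 16.720 MHz.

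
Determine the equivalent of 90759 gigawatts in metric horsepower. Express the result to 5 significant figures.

1.2340e+11 PS

1 gigawatt = 1.35962e+6 PS.
So 90759 × 1.35962e+6 ≈ 1.2340e+11 PS.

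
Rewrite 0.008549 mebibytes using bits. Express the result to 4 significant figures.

1 mebibyte = 8.38861 × 10^6 bits.
Thus 0.008549 × 8.38861 × 10^6 ≈ 71710 bit.

71710 bit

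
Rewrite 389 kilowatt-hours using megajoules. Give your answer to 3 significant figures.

1400 MJ

1 kilowatt-hour = 3.60000 megajoules.
389 × 3.60000 ≈ 1400 MJ.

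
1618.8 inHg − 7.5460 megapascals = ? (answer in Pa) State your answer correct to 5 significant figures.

-2.0641 × 10^6 Pa

1618.8 inHg = 5.48189 × 10^6 Pa and 7.5460 MPa = 7.54600 × 10^6 Pa.
5.48189 × 10^6 − 7.54600 × 10^6 ≈ -2.0641 × 10^6 Pa.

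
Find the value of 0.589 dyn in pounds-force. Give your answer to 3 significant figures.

1.32 × 10^-6 lbf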